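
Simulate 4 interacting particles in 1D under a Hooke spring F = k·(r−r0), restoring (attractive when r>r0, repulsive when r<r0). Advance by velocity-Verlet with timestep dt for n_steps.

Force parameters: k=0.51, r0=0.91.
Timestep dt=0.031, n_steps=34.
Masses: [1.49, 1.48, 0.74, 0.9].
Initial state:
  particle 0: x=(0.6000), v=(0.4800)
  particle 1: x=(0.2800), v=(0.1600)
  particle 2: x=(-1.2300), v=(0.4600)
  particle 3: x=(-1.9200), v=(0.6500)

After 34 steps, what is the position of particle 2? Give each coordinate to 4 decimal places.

step 0: x0=(0.6000) x1=(0.2800) x2=(-1.2300) x3=(-1.9200)
step 1: x0=(0.6146) x1=(0.2845) x2=(-1.2152) x3=(-1.8991)
step 2: x0=(0.6285) x1=(0.2883) x2=(-1.1992) x3=(-1.8768)
step 3: x0=(0.6418) x1=(0.2912) x2=(-1.1820) x3=(-1.8530)
step 4: x0=(0.6544) x1=(0.2934) x2=(-1.1638) x3=(-1.8279)
step 5: x0=(0.6664) x1=(0.2948) x2=(-1.1444) x3=(-1.8014)
step 6: x0=(0.6778) x1=(0.2955) x2=(-1.1239) x3=(-1.7735)
step 7: x0=(0.6885) x1=(0.2954) x2=(-1.1023) x3=(-1.7442)
step 8: x0=(0.6987) x1=(0.2946) x2=(-1.0796) x3=(-1.7137)
step 9: x0=(0.7082) x1=(0.2931) x2=(-1.0558) x3=(-1.6819)
step 10: x0=(0.7171) x1=(0.2910) x2=(-1.0310) x3=(-1.6489)
step 11: x0=(0.7254) x1=(0.2882) x2=(-1.0052) x3=(-1.6147)
step 12: x0=(0.7332) x1=(0.2849) x2=(-0.9784) x3=(-1.5793)
step 13: x0=(0.7403) x1=(0.2809) x2=(-0.9506) x3=(-1.5429)
step 14: x0=(0.7469) x1=(0.2764) x2=(-0.9219) x3=(-1.5053)
step 15: x0=(0.7530) x1=(0.2713) x2=(-0.8922) x3=(-1.4667)
step 16: x0=(0.7585) x1=(0.2658) x2=(-0.8617) x3=(-1.4272)
step 17: x0=(0.7635) x1=(0.2598) x2=(-0.8303) x3=(-1.3867)
step 18: x0=(0.7680) x1=(0.2533) x2=(-0.7982) x3=(-1.3453)
step 19: x0=(0.7720) x1=(0.2464) x2=(-0.7652) x3=(-1.3031)
step 20: x0=(0.7756) x1=(0.2392) x2=(-0.7316) x3=(-1.2601)
step 21: x0=(0.7787) x1=(0.2316) x2=(-0.6972) x3=(-1.2163)
step 22: x0=(0.7814) x1=(0.2237) x2=(-0.6622) x3=(-1.1720)
step 23: x0=(0.7837) x1=(0.2156) x2=(-0.6266) x3=(-1.1269)
step 24: x0=(0.7856) x1=(0.2072) x2=(-0.5905) x3=(-1.0814)
step 25: x0=(0.7871) x1=(0.1986) x2=(-0.5538) x3=(-1.0353)
step 26: x0=(0.7883) x1=(0.1899) x2=(-0.5167) x3=(-0.9888)
step 27: x0=(0.7892) x1=(0.1810) x2=(-0.4791) x3=(-0.9419)
step 28: x0=(0.7899) x1=(0.1721) x2=(-0.4412) x3=(-0.8947)
step 29: x0=(0.7902) x1=(0.1630) x2=(-0.4030) x3=(-0.8473)
step 30: x0=(0.7903) x1=(0.1540) x2=(-0.3645) x3=(-0.7996)
step 31: x0=(0.7902) x1=(0.1450) x2=(-0.3257) x3=(-0.7518)
step 32: x0=(0.7899) x1=(0.1361) x2=(-0.2868) x3=(-0.7040)
step 33: x0=(0.7895) x1=(0.1273) x2=(-0.2478) x3=(-0.6561)
step 34: x0=(0.7889) x1=(0.1186) x2=(-0.2088) x3=(-0.6083)

(-0.2088)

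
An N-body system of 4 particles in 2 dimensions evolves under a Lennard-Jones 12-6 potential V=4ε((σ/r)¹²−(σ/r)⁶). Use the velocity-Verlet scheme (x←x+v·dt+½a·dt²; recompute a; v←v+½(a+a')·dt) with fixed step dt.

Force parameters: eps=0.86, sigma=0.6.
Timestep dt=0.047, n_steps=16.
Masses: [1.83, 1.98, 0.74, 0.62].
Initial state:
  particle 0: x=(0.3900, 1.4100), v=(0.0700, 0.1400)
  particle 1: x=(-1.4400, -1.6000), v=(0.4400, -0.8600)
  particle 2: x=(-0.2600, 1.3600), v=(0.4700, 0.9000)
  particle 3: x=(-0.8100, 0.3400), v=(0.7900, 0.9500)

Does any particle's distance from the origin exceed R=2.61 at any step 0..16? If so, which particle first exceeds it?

no

step 0: x0=(0.3900, 1.4100) x1=(-1.4400, -1.6000) x2=(-0.2600, 1.3600) x3=(-0.8100, 0.3400)
step 1: x0=(0.3958, 1.4168) x1=(-1.4193, -1.6404) x2=(-0.2443, 1.4014) x3=(-0.7725, 0.3852)
step 2: x0=(0.4108, 1.4237) x1=(-1.3986, -1.6808) x2=(-0.2522, 1.4413) x3=(-0.7344, 0.4316)
step 3: x0=(0.4278, 1.4306) x1=(-1.3780, -1.7212) x2=(-0.2655, 1.4802) x3=(-0.6955, 0.4795)
step 4: x0=(0.4422, 1.4375) x1=(-1.3573, -1.7616) x2=(-0.2731, 1.5172) x3=(-0.6557, 0.5291)
step 5: x0=(0.4527, 1.4449) x1=(-1.3366, -1.8020) x2=(-0.2719, 1.5516) x3=(-0.6149, 0.5809)
step 6: x0=(0.4591, 1.4528) x1=(-1.3159, -1.8424) x2=(-0.2615, 1.5824) x3=(-0.5730, 0.6354)
step 7: x0=(0.4614, 1.4612) x1=(-1.2952, -1.8828) x2=(-0.2421, 1.6090) x3=(-0.5297, 0.6931)
step 8: x0=(0.4597, 1.4704) x1=(-1.2745, -1.9232) x2=(-0.2145, 1.6304) x3=(-0.4846, 0.7552)
step 9: x0=(0.4555, 1.4798) x1=(-1.2538, -1.9636) x2=(-0.1824, 1.6462) x3=(-0.4372, 0.8229)
step 10: x0=(0.4537, 1.4882) x1=(-1.2331, -2.0040) x2=(-0.1593, 1.6577) x3=(-0.3862, 0.8988)
step 11: x0=(0.4620, 1.4931) x1=(-1.2125, -2.0444) x2=(-0.1658, 1.6680) x3=(-0.3300, 0.9866)
step 12: x0=(0.4740, 1.4957) x1=(-1.1918, -2.0848) x2=(-0.1861, 1.6745) x3=(-0.2679, 1.0854)
step 13: x0=(0.4821, 1.4975) x1=(-1.1711, -2.1252) x2=(-0.1862, 1.7999) x3=(-0.2185, 1.0452)
step 14: x0=(0.4840, 1.4992) x1=(-1.1504, -2.1656) x2=(-0.1776, 1.9110) x3=(-0.1612, 1.0219)
step 15: x0=(0.4797, 1.5010) x1=(-1.1297, -2.2060) x2=(-0.1608, 2.0117) x3=(-0.0956, 1.0111)
step 16: x0=(0.4698, 1.5020) x1=(-1.1090, -2.2464) x2=(-0.1375, 2.1048) x3=(-0.0209, 1.0113)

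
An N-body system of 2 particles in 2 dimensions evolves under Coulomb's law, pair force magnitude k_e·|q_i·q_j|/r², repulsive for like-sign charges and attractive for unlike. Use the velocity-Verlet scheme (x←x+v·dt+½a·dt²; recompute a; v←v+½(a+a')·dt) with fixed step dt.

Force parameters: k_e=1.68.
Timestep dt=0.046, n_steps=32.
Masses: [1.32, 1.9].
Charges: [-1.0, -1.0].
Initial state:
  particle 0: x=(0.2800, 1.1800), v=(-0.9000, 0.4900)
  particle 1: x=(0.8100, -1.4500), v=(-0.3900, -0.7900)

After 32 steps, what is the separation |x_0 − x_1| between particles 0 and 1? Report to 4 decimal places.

step 0: x0=(0.2800, 1.1800) x1=(0.8100, -1.4500)
step 1: x0=(0.2386, 1.2027) x1=(0.7921, -1.4865)
step 2: x0=(0.1971, 1.2258) x1=(0.7742, -1.5232)
step 3: x0=(0.1555, 1.2492) x1=(0.7564, -1.5601)
step 4: x0=(0.1138, 1.2729) x1=(0.7386, -1.5973)
step 5: x0=(0.0721, 1.2970) x1=(0.7209, -1.6347)
step 6: x0=(0.0303, 1.3213) x1=(0.7032, -1.6722)
step 7: x0=(-0.0115, 1.3459) x1=(0.6856, -1.7100)
step 8: x0=(-0.0534, 1.3708) x1=(0.6680, -1.7480)
step 9: x0=(-0.0954, 1.3959) x1=(0.6505, -1.7861)
step 10: x0=(-0.1374, 1.4213) x1=(0.6330, -1.8244)
step 11: x0=(-0.1795, 1.4469) x1=(0.6155, -1.8629)
step 12: x0=(-0.2216, 1.4727) x1=(0.5980, -1.9015)
step 13: x0=(-0.2638, 1.4987) x1=(0.5807, -1.9403)
step 14: x0=(-0.3060, 1.5250) x1=(0.5633, -1.9792)
step 15: x0=(-0.3483, 1.5515) x1=(0.5460, -2.0183)
step 16: x0=(-0.3906, 1.5781) x1=(0.5287, -2.0575)
step 17: x0=(-0.4330, 1.6049) x1=(0.5114, -2.0968)
step 18: x0=(-0.4754, 1.6320) x1=(0.4942, -2.1362)
step 19: x0=(-0.5179, 1.6592) x1=(0.4770, -2.1758)
step 20: x0=(-0.5604, 1.6865) x1=(0.4598, -2.2155)
step 21: x0=(-0.6030, 1.7140) x1=(0.4427, -2.2553)
step 22: x0=(-0.6455, 1.7417) x1=(0.4256, -2.2952)
step 23: x0=(-0.6882, 1.7695) x1=(0.4085, -2.3352)
step 24: x0=(-0.7309, 1.7975) x1=(0.3914, -2.3753)
step 25: x0=(-0.7736, 1.8256) x1=(0.3744, -2.4155)
step 26: x0=(-0.8163, 1.8538) x1=(0.3574, -2.4558)
step 27: x0=(-0.8591, 1.8822) x1=(0.3404, -2.4962)
step 28: x0=(-0.9019, 1.9107) x1=(0.3235, -2.5367)
step 29: x0=(-0.9448, 1.9393) x1=(0.3065, -2.5772)
step 30: x0=(-0.9876, 1.9680) x1=(0.2896, -2.6179)
step 31: x0=(-1.0305, 1.9969) x1=(0.2727, -2.6586)
step 32: x0=(-1.0735, 2.0258) x1=(0.2559, -2.6994)

4.9087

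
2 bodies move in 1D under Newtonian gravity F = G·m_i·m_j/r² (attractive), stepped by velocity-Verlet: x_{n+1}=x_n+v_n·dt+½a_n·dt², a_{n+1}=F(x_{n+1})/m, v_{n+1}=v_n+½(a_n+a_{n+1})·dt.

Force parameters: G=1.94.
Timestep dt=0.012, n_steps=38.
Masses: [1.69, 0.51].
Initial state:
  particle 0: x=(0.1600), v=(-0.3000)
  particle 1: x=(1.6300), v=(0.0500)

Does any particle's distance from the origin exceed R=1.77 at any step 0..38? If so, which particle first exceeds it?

no

step 0: x0=(0.1600) x1=(1.6300)
step 1: x0=(0.1564) x1=(1.6305)
step 2: x0=(0.1529) x1=(1.6308)
step 3: x0=(0.1495) x1=(1.6308)
step 4: x0=(0.1461) x1=(1.6307)
step 5: x0=(0.1428) x1=(1.6303)
step 6: x0=(0.1396) x1=(1.6297)
step 7: x0=(0.1364) x1=(1.6289)
step 8: x0=(0.1333) x1=(1.6279)
step 9: x0=(0.1302) x1=(1.6267)
step 10: x0=(0.1272) x1=(1.6252)
step 11: x0=(0.1243) x1=(1.6236)
step 12: x0=(0.1215) x1=(1.6217)
step 13: x0=(0.1187) x1=(1.6197)
step 14: x0=(0.1159) x1=(1.6174)
step 15: x0=(0.1133) x1=(1.6149)
step 16: x0=(0.1107) x1=(1.6122)
step 17: x0=(0.1081) x1=(1.6093)
step 18: x0=(0.1056) x1=(1.6062)
step 19: x0=(0.1032) x1=(1.6029)
step 20: x0=(0.1009) x1=(1.5994)
step 21: x0=(0.0986) x1=(1.5956)
step 22: x0=(0.0963) x1=(1.5917)
step 23: x0=(0.0942) x1=(1.5875)
step 24: x0=(0.0921) x1=(1.5832)
step 25: x0=(0.0900) x1=(1.5786)
step 26: x0=(0.0881) x1=(1.5738)
step 27: x0=(0.0862) x1=(1.5688)
step 28: x0=(0.0843) x1=(1.5635)
step 29: x0=(0.0825) x1=(1.5581)
step 30: x0=(0.0808) x1=(1.5524)
step 31: x0=(0.0792) x1=(1.5466)
step 32: x0=(0.0776) x1=(1.5405)
step 33: x0=(0.0761) x1=(1.5341)
step 34: x0=(0.0747) x1=(1.5276)
step 35: x0=(0.0733) x1=(1.5208)
step 36: x0=(0.0720) x1=(1.5139)
step 37: x0=(0.0707) x1=(1.5066)
step 38: x0=(0.0696) x1=(1.4992)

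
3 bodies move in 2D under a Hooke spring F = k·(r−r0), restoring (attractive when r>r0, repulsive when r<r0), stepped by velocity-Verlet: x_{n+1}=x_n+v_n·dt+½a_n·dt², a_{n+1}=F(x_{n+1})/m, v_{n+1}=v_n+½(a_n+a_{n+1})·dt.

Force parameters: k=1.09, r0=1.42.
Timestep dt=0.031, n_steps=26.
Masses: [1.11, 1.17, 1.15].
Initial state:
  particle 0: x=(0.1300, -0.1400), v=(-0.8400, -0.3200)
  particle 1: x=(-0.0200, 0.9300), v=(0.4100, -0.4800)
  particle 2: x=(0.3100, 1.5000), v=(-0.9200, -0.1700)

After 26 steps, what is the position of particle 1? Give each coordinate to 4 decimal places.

(0.3119, 0.4501)

step 0: x0=(0.1300, -0.1400) x1=(-0.0200, 0.9300) x2=(0.3100, 1.5000)
step 1: x0=(0.1040, -0.1500) x1=(-0.0075, 0.9150) x2=(0.2816, 1.4949)
step 2: x0=(0.0780, -0.1600) x1=(0.0047, 0.8996) x2=(0.2536, 1.4903)
step 3: x0=(0.0521, -0.1702) x1=(0.0166, 0.8840) x2=(0.2258, 1.4860)
step 4: x0=(0.0263, -0.1805) x1=(0.0282, 0.8680) x2=(0.1982, 1.4823)
step 5: x0=(0.0004, -0.1910) x1=(0.0397, 0.8517) x2=(0.1707, 1.4790)
step 6: x0=(-0.0254, -0.2015) x1=(0.0510, 0.8350) x2=(0.1434, 1.4761)
step 7: x0=(-0.0512, -0.2121) x1=(0.0623, 0.8180) x2=(0.1162, 1.4737)
step 8: x0=(-0.0771, -0.2229) x1=(0.0735, 0.8006) x2=(0.0890, 1.4718)
step 9: x0=(-0.1029, -0.2337) x1=(0.0848, 0.7829) x2=(0.0617, 1.4702)
step 10: x0=(-0.1288, -0.2446) x1=(0.0961, 0.7649) x2=(0.0345, 1.4691)
step 11: x0=(-0.1548, -0.2556) x1=(0.1076, 0.7466) x2=(0.0071, 1.4684)
step 12: x0=(-0.1808, -0.2667) x1=(0.1193, 0.7280) x2=(-0.0203, 1.4680)
step 13: x0=(-0.2069, -0.2778) x1=(0.1311, 0.7092) x2=(-0.0479, 1.4679)
step 14: x0=(-0.2331, -0.2889) x1=(0.1432, 0.6901) x2=(-0.0757, 1.4680)
step 15: x0=(-0.2594, -0.3000) x1=(0.1556, 0.6708) x2=(-0.1036, 1.4684)
step 16: x0=(-0.2858, -0.3111) x1=(0.1683, 0.6513) x2=(-0.1318, 1.4690)
step 17: x0=(-0.3123, -0.3222) x1=(0.1813, 0.6316) x2=(-0.1601, 1.4697)
step 18: x0=(-0.3390, -0.3332) x1=(0.1945, 0.6118) x2=(-0.1886, 1.4705)
step 19: x0=(-0.3657, -0.3441) x1=(0.2081, 0.5918) x2=(-0.2174, 1.4713)
step 20: x0=(-0.3926, -0.3549) x1=(0.2221, 0.5718) x2=(-0.2463, 1.4722)
step 21: x0=(-0.4196, -0.3655) x1=(0.2363, 0.5516) x2=(-0.2755, 1.4729)
step 22: x0=(-0.4467, -0.3760) x1=(0.2509, 0.5314) x2=(-0.3048, 1.4736)
step 23: x0=(-0.4740, -0.3862) x1=(0.2658, 0.5111) x2=(-0.3344, 1.4742)
step 24: x0=(-0.5014, -0.3962) x1=(0.2809, 0.4908) x2=(-0.3641, 1.4746)
step 25: x0=(-0.5289, -0.4060) x1=(0.2963, 0.4704) x2=(-0.3939, 1.4747)
step 26: x0=(-0.5565, -0.4155) x1=(0.3119, 0.4501) x2=(-0.4239, 1.4746)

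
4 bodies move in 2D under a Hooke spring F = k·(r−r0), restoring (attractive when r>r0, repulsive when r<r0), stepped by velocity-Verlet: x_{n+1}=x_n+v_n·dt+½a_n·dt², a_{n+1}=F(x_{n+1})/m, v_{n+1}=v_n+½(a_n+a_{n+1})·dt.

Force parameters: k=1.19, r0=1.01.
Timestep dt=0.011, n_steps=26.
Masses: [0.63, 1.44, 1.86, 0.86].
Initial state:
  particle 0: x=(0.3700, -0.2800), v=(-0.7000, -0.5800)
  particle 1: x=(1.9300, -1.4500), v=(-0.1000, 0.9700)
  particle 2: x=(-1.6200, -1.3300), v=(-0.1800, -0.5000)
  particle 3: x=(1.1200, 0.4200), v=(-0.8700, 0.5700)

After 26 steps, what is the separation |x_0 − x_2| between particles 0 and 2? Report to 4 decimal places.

step 0: x0=(0.3700, -0.2800) x1=(1.9300, -1.4500) x2=(-1.6200, -1.3300) x3=(1.1200, 0.4200)
step 1: x0=(0.3623, -0.2865) x1=(1.9287, -1.4393) x2=(-1.6218, -1.3354) x3=(1.1103, 0.4261)
step 2: x0=(0.3545, -0.2933) x1=(1.9271, -1.4283) x2=(-1.6231, -1.3407) x3=(1.1004, 0.4318)
step 3: x0=(0.3466, -0.3003) x1=(1.9250, -1.4173) x2=(-1.6240, -1.3459) x3=(1.0902, 0.4372)
step 4: x0=(0.3386, -0.3076) x1=(1.9226, -1.4061) x2=(-1.6245, -1.3509) x3=(1.0797, 0.4422)
step 5: x0=(0.3306, -0.3151) x1=(1.9199, -1.3947) x2=(-1.6246, -1.3558) x3=(1.0690, 0.4468)
step 6: x0=(0.3225, -0.3228) x1=(1.9167, -1.3832) x2=(-1.6242, -1.3606) x3=(1.0581, 0.4511)
step 7: x0=(0.3144, -0.3308) x1=(1.9132, -1.3715) x2=(-1.6234, -1.3652) x3=(1.0469, 0.4549)
step 8: x0=(0.3062, -0.3390) x1=(1.9093, -1.3598) x2=(-1.6222, -1.3697) x3=(1.0355, 0.4585)
step 9: x0=(0.2979, -0.3474) x1=(1.9051, -1.3478) x2=(-1.6206, -1.3740) x3=(1.0239, 0.4616)
step 10: x0=(0.2896, -0.3561) x1=(1.9004, -1.3358) x2=(-1.6186, -1.3782) x3=(1.0120, 0.4644)
step 11: x0=(0.2813, -0.3649) x1=(1.8955, -1.3236) x2=(-1.6162, -1.3823) x3=(0.9998, 0.4668)
step 12: x0=(0.2729, -0.3740) x1=(1.8901, -1.3112) x2=(-1.6133, -1.3862) x3=(0.9875, 0.4688)
step 13: x0=(0.2644, -0.3833) x1=(1.8844, -1.2988) x2=(-1.6100, -1.3900) x3=(0.9749, 0.4705)
step 14: x0=(0.2560, -0.3927) x1=(1.8783, -1.2862) x2=(-1.6064, -1.3936) x3=(0.9620, 0.4718)
step 15: x0=(0.2474, -0.4024) x1=(1.8718, -1.2735) x2=(-1.6023, -1.3971) x3=(0.9490, 0.4727)
step 16: x0=(0.2389, -0.4123) x1=(1.8650, -1.2607) x2=(-1.5979, -1.4004) x3=(0.9357, 0.4732)
step 17: x0=(0.2303, -0.4223) x1=(1.8578, -1.2478) x2=(-1.5930, -1.4036) x3=(0.9222, 0.4734)
step 18: x0=(0.2217, -0.4325) x1=(1.8502, -1.2348) x2=(-1.5877, -1.4066) x3=(0.9084, 0.4732)
step 19: x0=(0.2130, -0.4429) x1=(1.8423, -1.2216) x2=(-1.5821, -1.4095) x3=(0.8945, 0.4727)
step 20: x0=(0.2044, -0.4535) x1=(1.8340, -1.2084) x2=(-1.5761, -1.4123) x3=(0.8803, 0.4717)
step 21: x0=(0.1957, -0.4642) x1=(1.8254, -1.1950) x2=(-1.5696, -1.4149) x3=(0.8659, 0.4704)
step 22: x0=(0.1869, -0.4750) x1=(1.8164, -1.1816) x2=(-1.5628, -1.4173) x3=(0.8513, 0.4688)
step 23: x0=(0.1782, -0.4861) x1=(1.8071, -1.1681) x2=(-1.5557, -1.4196) x3=(0.8365, 0.4668)
step 24: x0=(0.1695, -0.4972) x1=(1.7974, -1.1545) x2=(-1.5481, -1.4218) x3=(0.8215, 0.4644)
step 25: x0=(0.1607, -0.5085) x1=(1.7873, -1.1408) x2=(-1.5402, -1.4238) x3=(0.8063, 0.4617)
step 26: x0=(0.1519, -0.5199) x1=(1.7769, -1.1270) x2=(-1.5319, -1.4257) x3=(0.7909, 0.4586)

1.9120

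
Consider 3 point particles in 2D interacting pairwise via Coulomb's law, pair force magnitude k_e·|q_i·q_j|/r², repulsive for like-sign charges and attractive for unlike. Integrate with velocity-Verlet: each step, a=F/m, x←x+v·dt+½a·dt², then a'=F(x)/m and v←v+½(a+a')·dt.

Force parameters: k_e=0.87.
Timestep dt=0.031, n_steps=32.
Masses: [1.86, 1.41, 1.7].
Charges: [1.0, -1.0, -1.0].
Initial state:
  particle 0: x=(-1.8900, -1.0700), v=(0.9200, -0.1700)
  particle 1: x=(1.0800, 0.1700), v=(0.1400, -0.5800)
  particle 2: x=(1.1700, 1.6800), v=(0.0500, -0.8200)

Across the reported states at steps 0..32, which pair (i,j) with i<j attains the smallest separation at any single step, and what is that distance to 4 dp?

step 0: x0=(-1.8900, -1.0700) x1=(1.0800, 0.1700) x2=(1.1700, 1.6800)
step 1: x0=(-1.8615, -1.0753) x1=(1.0843, 0.1519) x2=(1.1715, 1.6547)
step 2: x0=(-1.8328, -1.0805) x1=(1.0885, 0.1335) x2=(1.1731, 1.6296)
step 3: x0=(-1.8042, -1.0857) x1=(1.0927, 0.1148) x2=(1.1746, 1.6046)
step 4: x0=(-1.7754, -1.0908) x1=(1.0968, 0.0958) x2=(1.1761, 1.5799)
step 5: x0=(-1.7466, -1.0959) x1=(1.1008, 0.0765) x2=(1.1776, 1.5554)
step 6: x0=(-1.7178, -1.1010) x1=(1.1048, 0.0570) x2=(1.1791, 1.5311)
step 7: x0=(-1.6888, -1.1060) x1=(1.1087, 0.0371) x2=(1.1806, 1.5069)
step 8: x0=(-1.6598, -1.1110) x1=(1.1125, 0.0170) x2=(1.1821, 1.4830)
step 9: x0=(-1.6308, -1.1160) x1=(1.1162, -0.0035) x2=(1.1835, 1.4593)
step 10: x0=(-1.6016, -1.1209) x1=(1.1199, -0.0243) x2=(1.1850, 1.4358)
step 11: x0=(-1.5724, -1.1258) x1=(1.1235, -0.0453) x2=(1.1864, 1.4125)
step 12: x0=(-1.5431, -1.1306) x1=(1.1270, -0.0667) x2=(1.1878, 1.3894)
step 13: x0=(-1.5138, -1.1354) x1=(1.1304, -0.0884) x2=(1.1892, 1.3665)
step 14: x0=(-1.4843, -1.1401) x1=(1.1337, -0.1104) x2=(1.1906, 1.3439)
step 15: x0=(-1.4548, -1.1448) x1=(1.1370, -0.1326) x2=(1.1919, 1.3214)
step 16: x0=(-1.4252, -1.1495) x1=(1.1402, -0.1552) x2=(1.1933, 1.2991)
step 17: x0=(-1.3956, -1.1541) x1=(1.1433, -0.1781) x2=(1.1946, 1.2771)
step 18: x0=(-1.3658, -1.1587) x1=(1.1463, -0.2013) x2=(1.1959, 1.2552)
step 19: x0=(-1.3360, -1.1632) x1=(1.1492, -0.2249) x2=(1.1972, 1.2336)
step 20: x0=(-1.3061, -1.1677) x1=(1.1521, -0.2487) x2=(1.1984, 1.2122)
step 21: x0=(-1.2761, -1.1721) x1=(1.1548, -0.2728) x2=(1.1996, 1.1909)
step 22: x0=(-1.2459, -1.1765) x1=(1.1575, -0.2973) x2=(1.2008, 1.1699)
step 23: x0=(-1.2158, -1.1808) x1=(1.1601, -0.3220) x2=(1.2020, 1.1490)
step 24: x0=(-1.1855, -1.1851) x1=(1.1625, -0.3471) x2=(1.2032, 1.1284)
step 25: x0=(-1.1551, -1.1893) x1=(1.1649, -0.3724) x2=(1.2043, 1.1079)
step 26: x0=(-1.1246, -1.1934) x1=(1.1672, -0.3981) x2=(1.2054, 1.0877)
step 27: x0=(-1.0940, -1.1976) x1=(1.1694, -0.4240) x2=(1.2065, 1.0676)
step 28: x0=(-1.0633, -1.2016) x1=(1.1714, -0.4503) x2=(1.2076, 1.0477)
step 29: x0=(-1.0325, -1.2056) x1=(1.1734, -0.4769) x2=(1.2086, 1.0280)
step 30: x0=(-1.0016, -1.2096) x1=(1.1752, -0.5037) x2=(1.2096, 1.0085)
step 31: x0=(-0.9706, -1.2134) x1=(1.1770, -0.5309) x2=(1.2106, 0.9892)
step 32: x0=(-0.9394, -1.2173) x1=(1.1786, -0.5583) x2=(1.2115, 0.9700)

pair (1,2), distance 1.4551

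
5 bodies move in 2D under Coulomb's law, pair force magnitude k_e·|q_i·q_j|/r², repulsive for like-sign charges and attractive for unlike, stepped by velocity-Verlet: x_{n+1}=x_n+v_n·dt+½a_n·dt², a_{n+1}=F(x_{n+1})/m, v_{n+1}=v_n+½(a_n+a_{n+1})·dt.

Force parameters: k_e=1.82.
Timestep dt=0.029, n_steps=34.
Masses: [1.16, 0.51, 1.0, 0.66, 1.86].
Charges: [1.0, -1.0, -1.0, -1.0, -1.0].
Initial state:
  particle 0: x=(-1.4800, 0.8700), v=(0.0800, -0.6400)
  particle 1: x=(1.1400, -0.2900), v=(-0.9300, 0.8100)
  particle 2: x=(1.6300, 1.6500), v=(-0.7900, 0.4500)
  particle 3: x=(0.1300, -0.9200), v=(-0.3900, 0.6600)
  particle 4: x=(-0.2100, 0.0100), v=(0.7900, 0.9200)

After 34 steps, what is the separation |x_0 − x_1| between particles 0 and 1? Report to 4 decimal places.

2.4278

step 0: x0=(-1.4800, 0.8700) x1=(1.1400, -0.2900) x2=(1.6300, 1.6500) x3=(0.1300, -0.9200) x4=(-0.2100, 0.0100)
step 1: x0=(-1.4772, 0.8512) x1=(1.1144, -0.2664) x2=(1.6072, 1.6634) x3=(0.1182, -0.9024) x4=(-0.1876, 0.0372)
step 2: x0=(-1.4736, 0.8319) x1=(1.0918, -0.2426) x2=(1.5846, 1.6774) x3=(0.1053, -0.8878) x4=(-0.1664, 0.0653)
step 3: x0=(-1.4689, 0.8120) x1=(1.0721, -0.2187) x2=(1.5623, 1.6921) x3=(0.0913, -0.8764) x4=(-0.1463, 0.0945)
step 4: x0=(-1.4633, 0.7917) x1=(1.0555, -0.1946) x2=(1.5402, 1.7075) x3=(0.0760, -0.8680) x4=(-0.1273, 0.1247)
step 5: x0=(-1.4567, 0.7709) x1=(1.0421, -0.1704) x2=(1.5184, 1.7236) x3=(0.0593, -0.8627) x4=(-0.1094, 0.1559)
step 6: x0=(-1.4491, 0.7496) x1=(1.0317, -0.1463) x2=(1.4968, 1.7404) x3=(0.0413, -0.8603) x4=(-0.0927, 0.1880)
step 7: x0=(-1.4404, 0.7279) x1=(1.0245, -0.1222) x2=(1.4754, 1.7579) x3=(0.0218, -0.8608) x4=(-0.0771, 0.2211)
step 8: x0=(-1.4307, 0.7058) x1=(1.0203, -0.0982) x2=(1.4543, 1.7761) x3=(0.0008, -0.8639) x4=(-0.0626, 0.2550)
step 9: x0=(-1.4198, 0.6832) x1=(1.0193, -0.0746) x2=(1.4335, 1.7950) x3=(-0.0217, -0.8697) x4=(-0.0493, 0.2898)
step 10: x0=(-1.4077, 0.6602) x1=(1.0212, -0.0513) x2=(1.4130, 1.8147) x3=(-0.0457, -0.8777) x4=(-0.0372, 0.3254)
step 11: x0=(-1.3945, 0.6368) x1=(1.0261, -0.0284) x2=(1.3926, 1.8351) x3=(-0.0712, -0.8880) x4=(-0.0262, 0.3618)
step 12: x0=(-1.3801, 0.6130) x1=(1.0338, -0.0061) x2=(1.3726, 1.8563) x3=(-0.0981, -0.9003) x4=(-0.0163, 0.3988)
step 13: x0=(-1.3644, 0.5888) x1=(1.0442, 0.0155) x2=(1.3528, 1.8782) x3=(-0.1266, -0.9144) x4=(-0.0076, 0.4365)
step 14: x0=(-1.3475, 0.5644) x1=(1.0572, 0.0364) x2=(1.3333, 1.9009) x3=(-0.1564, -0.9301) x4=(0.0000, 0.4747)
step 15: x0=(-1.3292, 0.5396) x1=(1.0728, 0.0564) x2=(1.3140, 1.9244) x3=(-0.1877, -0.9473) x4=(0.0065, 0.5135)
step 16: x0=(-1.3097, 0.5145) x1=(1.0906, 0.0756) x2=(1.2949, 1.9487) x3=(-0.2202, -0.9658) x4=(0.0118, 0.5528)
step 17: x0=(-1.2888, 0.4892) x1=(1.1107, 0.0938) x2=(1.2762, 1.9737) x3=(-0.2541, -0.9854) x4=(0.0161, 0.5924)
step 18: x0=(-1.2666, 0.4636) x1=(1.1329, 0.1109) x2=(1.2576, 1.9996) x3=(-0.2893, -1.0060) x4=(0.0192, 0.6324)
step 19: x0=(-1.2430, 0.4379) x1=(1.1570, 0.1271) x2=(1.2393, 2.0262) x3=(-0.3256, -1.0274) x4=(0.0212, 0.6727)
step 20: x0=(-1.2180, 0.4119) x1=(1.1830, 0.1422) x2=(1.2213, 2.0536) x3=(-0.3631, -1.0494) x4=(0.0222, 0.7132)
step 21: x0=(-1.1917, 0.3858) x1=(1.2107, 0.1562) x2=(1.2034, 2.0818) x3=(-0.4018, -1.0720) x4=(0.0221, 0.7538)
step 22: x0=(-1.1640, 0.3596) x1=(1.2400, 0.1691) x2=(1.1858, 2.1108) x3=(-0.4416, -1.0950) x4=(0.0210, 0.7945)
step 23: x0=(-1.1349, 0.3333) x1=(1.2707, 0.1810) x2=(1.1685, 2.1406) x3=(-0.4823, -1.1183) x4=(0.0189, 0.8353)
step 24: x0=(-1.1045, 0.3070) x1=(1.3028, 0.1918) x2=(1.1513, 2.1711) x3=(-0.5241, -1.1418) x4=(0.0158, 0.8761)
step 25: x0=(-1.0729, 0.2806) x1=(1.3362, 0.2015) x2=(1.1344, 2.2024) x3=(-0.5668, -1.1653) x4=(0.0118, 0.9167)
step 26: x0=(-1.0400, 0.2542) x1=(1.3707, 0.2102) x2=(1.1177, 2.2344) x3=(-0.6104, -1.1887) x4=(0.0069, 0.9573)
step 27: x0=(-1.0059, 0.2278) x1=(1.4063, 0.2179) x2=(1.1012, 2.2672) x3=(-0.6548, -1.2120) x4=(0.0011, 0.9976)
step 28: x0=(-0.9706, 0.2014) x1=(1.4429, 0.2247) x2=(1.0850, 2.3007) x3=(-0.6999, -1.2350) x4=(-0.0056, 1.0377)
step 29: x0=(-0.9343, 0.1750) x1=(1.4804, 0.2304) x2=(1.0690, 2.3349) x3=(-0.7457, -1.2577) x4=(-0.0130, 1.0776)
step 30: x0=(-0.8970, 0.1487) x1=(1.5188, 0.2353) x2=(1.0531, 2.3698) x3=(-0.7921, -1.2799) x4=(-0.0211, 1.1171)
step 31: x0=(-0.8589, 0.1225) x1=(1.5580, 0.2392) x2=(1.0375, 2.4055) x3=(-0.8391, -1.3017) x4=(-0.0300, 1.1563)
step 32: x0=(-0.8199, 0.0963) x1=(1.5978, 0.2423) x2=(1.0222, 2.4417) x3=(-0.8864, -1.3229) x4=(-0.0396, 1.1952)
step 33: x0=(-0.7802, 0.0702) x1=(1.6383, 0.2446) x2=(1.0070, 2.4787) x3=(-0.9341, -1.3435) x4=(-0.0497, 1.2337)
step 34: x0=(-0.7399, 0.0441) x1=(1.6794, 0.2461) x2=(0.9921, 2.5163) x3=(-0.9820, -1.3636) x4=(-0.0605, 1.2717)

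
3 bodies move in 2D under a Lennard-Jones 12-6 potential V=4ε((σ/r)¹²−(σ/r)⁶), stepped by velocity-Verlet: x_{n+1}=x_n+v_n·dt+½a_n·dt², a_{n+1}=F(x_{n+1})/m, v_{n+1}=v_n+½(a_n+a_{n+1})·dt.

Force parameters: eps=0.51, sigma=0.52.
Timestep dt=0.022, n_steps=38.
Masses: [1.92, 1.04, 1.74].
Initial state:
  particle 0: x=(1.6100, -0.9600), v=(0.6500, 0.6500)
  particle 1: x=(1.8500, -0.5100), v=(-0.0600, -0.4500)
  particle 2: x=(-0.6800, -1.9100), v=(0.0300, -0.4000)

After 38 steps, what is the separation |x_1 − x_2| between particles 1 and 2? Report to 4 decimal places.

step 0: x0=(1.6100, -0.9600) x1=(1.8500, -0.5100) x2=(-0.6800, -1.9100)
step 1: x0=(1.6223, -0.9494) x1=(1.8524, -0.5130) x2=(-0.6793, -1.9188)
step 2: x0=(1.6276, -0.9521) x1=(1.8676, -0.4916) x2=(-0.6787, -1.9276)
step 3: x0=(1.6302, -0.9601) x1=(1.8880, -0.4602) x2=(-0.6780, -1.9364)
step 4: x0=(1.6323, -0.9690) x1=(1.9091, -0.4275) x2=(-0.6774, -1.9452)
step 5: x0=(1.6346, -0.9774) x1=(1.9299, -0.3954) x2=(-0.6767, -1.9540)
step 6: x0=(1.6372, -0.9853) x1=(1.9502, -0.3643) x2=(-0.6760, -1.9628)
step 7: x0=(1.6401, -0.9927) x1=(1.9701, -0.3340) x2=(-0.6754, -1.9716)
step 8: x0=(1.6431, -0.9999) x1=(1.9896, -0.3044) x2=(-0.6747, -1.9804)
step 9: x0=(1.6462, -1.0067) x1=(2.0089, -0.2753) x2=(-0.6741, -1.9892)
step 10: x0=(1.6494, -1.0133) x1=(2.0280, -0.2465) x2=(-0.6734, -1.9980)
step 11: x0=(1.6527, -1.0198) x1=(2.0470, -0.2180) x2=(-0.6727, -2.0068)
step 12: x0=(1.6561, -1.0262) x1=(2.0659, -0.1897) x2=(-0.6721, -2.0156)
step 13: x0=(1.6595, -1.0325) x1=(2.0847, -0.1616) x2=(-0.6714, -2.0244)
step 14: x0=(1.6629, -1.0388) x1=(2.1035, -0.1336) x2=(-0.6707, -2.0332)
step 15: x0=(1.6663, -1.0450) x1=(2.1222, -0.1057) x2=(-0.6701, -2.0420)
step 16: x0=(1.6698, -1.0511) x1=(2.1408, -0.0778) x2=(-0.6694, -2.0508)
step 17: x0=(1.6733, -1.0572) x1=(2.1595, -0.0500) x2=(-0.6688, -2.0596)
step 18: x0=(1.6768, -1.0633) x1=(2.1781, -0.0223) x2=(-0.6681, -2.0684)
step 19: x0=(1.6803, -1.0694) x1=(2.1967, 0.0054) x2=(-0.6674, -2.0772)
step 20: x0=(1.6838, -1.0754) x1=(2.2153, 0.0331) x2=(-0.6668, -2.0860)
step 21: x0=(1.6873, -1.0815) x1=(2.2339, 0.0608) x2=(-0.6661, -2.0948)
step 22: x0=(1.6909, -1.0875) x1=(2.2524, 0.0884) x2=(-0.6655, -2.1036)
step 23: x0=(1.6944, -1.0936) x1=(2.2710, 0.1160) x2=(-0.6648, -2.1124)
step 24: x0=(1.6979, -1.0996) x1=(2.2895, 0.1436) x2=(-0.6641, -2.1212)
step 25: x0=(1.7015, -1.1056) x1=(2.3081, 0.1712) x2=(-0.6635, -2.1300)
step 26: x0=(1.7050, -1.1116) x1=(2.3266, 0.1988) x2=(-0.6628, -2.1388)
step 27: x0=(1.7085, -1.1176) x1=(2.3452, 0.2264) x2=(-0.6621, -2.1476)
step 28: x0=(1.7121, -1.1236) x1=(2.3637, 0.2540) x2=(-0.6615, -2.1564)
step 29: x0=(1.7156, -1.1296) x1=(2.3823, 0.2816) x2=(-0.6608, -2.1652)
step 30: x0=(1.7192, -1.1356) x1=(2.4008, 0.3091) x2=(-0.6601, -2.1740)
step 31: x0=(1.7227, -1.1416) x1=(2.4193, 0.3367) x2=(-0.6595, -2.1828)
step 32: x0=(1.7262, -1.1476) x1=(2.4379, 0.3643) x2=(-0.6588, -2.1916)
step 33: x0=(1.7298, -1.1536) x1=(2.4564, 0.3918) x2=(-0.6582, -2.2004)
step 34: x0=(1.7333, -1.1596) x1=(2.4749, 0.4194) x2=(-0.6575, -2.2092)
step 35: x0=(1.7369, -1.1655) x1=(2.4934, 0.4469) x2=(-0.6568, -2.2180)
step 36: x0=(1.7404, -1.1715) x1=(2.5120, 0.4745) x2=(-0.6562, -2.2268)
step 37: x0=(1.7440, -1.1775) x1=(2.5305, 0.5020) x2=(-0.6555, -2.2356)
step 38: x0=(1.7475, -1.1835) x1=(2.5490, 0.5296) x2=(-0.6548, -2.2444)

4.2378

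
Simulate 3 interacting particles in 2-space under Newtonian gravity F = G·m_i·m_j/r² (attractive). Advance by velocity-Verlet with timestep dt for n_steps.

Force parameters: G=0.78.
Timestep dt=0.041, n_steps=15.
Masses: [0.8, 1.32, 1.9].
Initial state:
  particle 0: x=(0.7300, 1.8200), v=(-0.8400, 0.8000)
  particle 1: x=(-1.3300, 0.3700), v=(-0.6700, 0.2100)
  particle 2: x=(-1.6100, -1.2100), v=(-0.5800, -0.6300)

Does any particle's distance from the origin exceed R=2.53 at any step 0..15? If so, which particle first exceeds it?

no

step 0: x0=(0.7300, 1.8200) x1=(-1.3300, 0.3700) x2=(-1.6100, -1.2100)
step 1: x0=(0.6954, 1.8527) x1=(-1.3575, 0.3782) x2=(-1.6337, -1.2355)
step 2: x0=(0.6605, 1.8850) x1=(-1.3850, 0.3855) x2=(-1.6572, -1.2602)
step 3: x0=(0.6252, 1.9171) x1=(-1.4125, 0.3921) x2=(-1.6807, -1.2844)
step 4: x0=(0.5897, 1.9489) x1=(-1.4401, 0.3979) x2=(-1.7039, -1.3078)
step 5: x0=(0.5538, 1.9804) x1=(-1.4676, 0.4030) x2=(-1.7271, -1.3307)
step 6: x0=(0.5177, 2.0116) x1=(-1.4951, 0.4074) x2=(-1.7501, -1.3529)
step 7: x0=(0.4813, 2.0425) x1=(-1.5226, 0.4111) x2=(-1.7730, -1.3745)
step 8: x0=(0.4446, 2.0731) x1=(-1.5501, 0.4142) x2=(-1.7958, -1.3956)
step 9: x0=(0.4076, 2.1035) x1=(-1.5776, 0.4166) x2=(-1.8185, -1.4160)
step 10: x0=(0.3703, 2.1335) x1=(-1.6051, 0.4183) x2=(-1.8411, -1.4360)
step 11: x0=(0.3328, 2.1633) x1=(-1.6325, 0.4195) x2=(-1.8636, -1.4554)
step 12: x0=(0.2950, 2.1928) x1=(-1.6599, 0.4201) x2=(-1.8860, -1.4742)
step 13: x0=(0.2570, 2.2220) x1=(-1.6873, 0.4201) x2=(-1.9084, -1.4925)
step 14: x0=(0.2187, 2.2509) x1=(-1.7146, 0.4195) x2=(-1.9306, -1.5104)
step 15: x0=(0.1801, 2.2795) x1=(-1.7419, 0.4184) x2=(-1.9528, -1.5277)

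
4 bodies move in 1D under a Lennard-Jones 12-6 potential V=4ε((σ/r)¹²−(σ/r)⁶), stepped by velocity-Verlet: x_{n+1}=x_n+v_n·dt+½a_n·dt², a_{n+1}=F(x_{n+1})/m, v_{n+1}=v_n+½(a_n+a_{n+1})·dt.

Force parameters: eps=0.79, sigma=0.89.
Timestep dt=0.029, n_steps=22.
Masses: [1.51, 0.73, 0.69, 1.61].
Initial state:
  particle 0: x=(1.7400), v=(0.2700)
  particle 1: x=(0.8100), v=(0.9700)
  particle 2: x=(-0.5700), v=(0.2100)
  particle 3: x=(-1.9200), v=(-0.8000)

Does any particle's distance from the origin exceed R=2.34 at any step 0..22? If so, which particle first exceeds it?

yes, particle 3

step 0: x0=(1.7400) x1=(0.8100) x2=(-0.5700) x3=(-1.9200)
step 1: x0=(1.7502) x1=(0.8328) x2=(-0.5640) x3=(-1.9429)
step 2: x0=(1.7667) x1=(0.8414) x2=(-0.5580) x3=(-1.9654)
step 3: x0=(1.7885) x1=(0.8382) x2=(-0.5519) x3=(-1.9875)
step 4: x0=(1.8130) x1=(0.8287) x2=(-0.5457) x3=(-2.0093)
step 5: x0=(1.8379) x1=(0.8170) x2=(-0.5390) x3=(-2.0307)
step 6: x0=(1.8623) x1=(0.8054) x2=(-0.5319) x3=(-2.0519)
step 7: x0=(1.8857) x1=(0.7947) x2=(-0.5240) x3=(-2.0728)
step 8: x0=(1.9078) x1=(0.7851) x2=(-0.5153) x3=(-2.0935)
step 9: x0=(1.9288) x1=(0.7766) x2=(-0.5055) x3=(-2.1140)
step 10: x0=(1.9487) x1=(0.7689) x2=(-0.4945) x3=(-2.1344)
step 11: x0=(1.9675) x1=(0.7618) x2=(-0.4822) x3=(-2.1546)
step 12: x0=(1.9853) x1=(0.7550) x2=(-0.4683) x3=(-2.1746)
step 13: x0=(2.0023) x1=(0.7481) x2=(-0.4527) x3=(-2.1946)
step 14: x0=(2.0184) x1=(0.7408) x2=(-0.4352) x3=(-2.2144)
step 15: x0=(2.0338) x1=(0.7328) x2=(-0.4155) x3=(-2.2341)
step 16: x0=(2.0485) x1=(0.7239) x2=(-0.3935) x3=(-2.2538)
step 17: x0=(2.0626) x1=(0.7137) x2=(-0.3690) x3=(-2.2734)
step 18: x0=(2.0762) x1=(0.7023) x2=(-0.3422) x3=(-2.2930)
step 19: x0=(2.0893) x1=(0.6900) x2=(-0.3134) x3=(-2.3125)
step 20: x0=(2.1019) x1=(0.6783) x2=(-0.2844) x3=(-2.3320)
step 21: x0=(2.1141) x1=(0.6710) x2=(-0.2591) x3=(-2.3514)
step 22: x0=(2.1260) x1=(0.6740) x2=(-0.2441) x3=(-2.3708)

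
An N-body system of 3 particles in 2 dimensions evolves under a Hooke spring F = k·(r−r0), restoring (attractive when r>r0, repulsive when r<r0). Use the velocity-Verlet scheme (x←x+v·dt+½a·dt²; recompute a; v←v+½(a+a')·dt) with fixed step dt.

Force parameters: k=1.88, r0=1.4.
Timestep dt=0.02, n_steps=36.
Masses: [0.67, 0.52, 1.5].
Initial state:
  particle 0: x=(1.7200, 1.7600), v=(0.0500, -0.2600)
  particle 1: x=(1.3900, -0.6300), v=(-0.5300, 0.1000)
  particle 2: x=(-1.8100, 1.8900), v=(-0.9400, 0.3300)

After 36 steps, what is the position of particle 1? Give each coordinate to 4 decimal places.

step 0: x0=(1.7200, 1.7600) x1=(1.3900, -0.6300) x2=(-1.8100, 1.8900)
step 1: x0=(1.7197, 1.7543) x1=(1.3780, -0.6261) x2=(-1.8277, 1.8962)
step 2: x0=(1.7169, 1.7475) x1=(1.3631, -0.6183) x2=(-1.8433, 1.9015)
step 3: x0=(1.7114, 1.7398) x1=(1.3454, -0.6068) x2=(-1.8568, 1.9059)
step 4: x0=(1.7034, 1.7311) x1=(1.3249, -0.5914) x2=(-1.8681, 1.9094)
step 5: x0=(1.6928, 1.7215) x1=(1.3016, -0.5723) x2=(-1.8773, 1.9121)
step 6: x0=(1.6795, 1.7109) x1=(1.2755, -0.5496) x2=(-1.8844, 1.9139)
step 7: x0=(1.6636, 1.6995) x1=(1.2467, -0.5233) x2=(-1.8893, 1.9148)
step 8: x0=(1.6451, 1.6874) x1=(1.2151, -0.4934) x2=(-1.8922, 1.9149)
step 9: x0=(1.6241, 1.6744) x1=(1.1809, -0.4602) x2=(-1.8929, 1.9141)
step 10: x0=(1.6005, 1.6608) x1=(1.1441, -0.4236) x2=(-1.8917, 1.9125)
step 11: x0=(1.5743, 1.6465) x1=(1.1047, -0.3839) x2=(-1.8884, 1.9100)
step 12: x0=(1.5457, 1.6317) x1=(1.0629, -0.3411) x2=(-1.8831, 1.9068)
step 13: x0=(1.5146, 1.6163) x1=(1.0186, -0.2954) x2=(-1.8759, 1.9028)
step 14: x0=(1.4812, 1.6005) x1=(0.9719, -0.2470) x2=(-1.8668, 1.8980)
step 15: x0=(1.4453, 1.5844) x1=(0.9229, -0.1959) x2=(-1.8558, 1.8925)
step 16: x0=(1.4072, 1.5680) x1=(0.8717, -0.1424) x2=(-1.8431, 1.8863)
step 17: x0=(1.3669, 1.5513) x1=(0.8184, -0.0867) x2=(-1.8286, 1.8794)
step 18: x0=(1.3244, 1.5345) x1=(0.7631, -0.0288) x2=(-1.8125, 1.8718)
step 19: x0=(1.2799, 1.5177) x1=(0.7057, 0.0309) x2=(-1.7947, 1.8636)
step 20: x0=(1.2334, 1.5008) x1=(0.6465, 0.0924) x2=(-1.7755, 1.8548)
step 21: x0=(1.1850, 1.4840) x1=(0.5855, 0.1553) x2=(-1.7547, 1.8454)
step 22: x0=(1.1349, 1.4674) x1=(0.5228, 0.2196) x2=(-1.7326, 1.8355)
step 23: x0=(1.0831, 1.4510) x1=(0.4584, 0.2851) x2=(-1.7092, 1.8251)
step 24: x0=(1.0298, 1.4349) x1=(0.3926, 0.3515) x2=(-1.6846, 1.8142)
step 25: x0=(0.9751, 1.4192) x1=(0.3252, 0.4187) x2=(-1.6588, 1.8029)
step 26: x0=(0.9191, 1.4038) x1=(0.2565, 0.4865) x2=(-1.6320, 1.7913)
step 27: x0=(0.8619, 1.3889) x1=(0.1865, 0.5547) x2=(-1.6043, 1.7793)
step 28: x0=(0.8038, 1.3745) x1=(0.1153, 0.6231) x2=(-1.5756, 1.7670)
step 29: x0=(0.7448, 1.3606) x1=(0.0429, 0.6917) x2=(-1.5463, 1.7544)
step 30: x0=(0.6852, 1.3471) x1=(-0.0305, 0.7603) x2=(-1.5162, 1.7416)
step 31: x0=(0.6251, 1.3342) x1=(-0.1049, 0.8287) x2=(-1.4856, 1.7286)
step 32: x0=(0.5646, 1.3218) x1=(-0.1802, 0.8969) x2=(-1.4545, 1.7155)
step 33: x0=(0.5039, 1.3098) x1=(-0.2563, 0.9648) x2=(-1.4230, 1.7023)
step 34: x0=(0.4431, 1.2982) x1=(-0.3332, 1.0323) x2=(-1.3912, 1.6890)
step 35: x0=(0.3825, 1.2869) x1=(-0.4107, 1.0995) x2=(-1.3593, 1.6757)
step 36: x0=(0.3221, 1.2758) x1=(-0.4886, 1.1662) x2=(-1.3274, 1.6625)

(-0.4886, 1.1662)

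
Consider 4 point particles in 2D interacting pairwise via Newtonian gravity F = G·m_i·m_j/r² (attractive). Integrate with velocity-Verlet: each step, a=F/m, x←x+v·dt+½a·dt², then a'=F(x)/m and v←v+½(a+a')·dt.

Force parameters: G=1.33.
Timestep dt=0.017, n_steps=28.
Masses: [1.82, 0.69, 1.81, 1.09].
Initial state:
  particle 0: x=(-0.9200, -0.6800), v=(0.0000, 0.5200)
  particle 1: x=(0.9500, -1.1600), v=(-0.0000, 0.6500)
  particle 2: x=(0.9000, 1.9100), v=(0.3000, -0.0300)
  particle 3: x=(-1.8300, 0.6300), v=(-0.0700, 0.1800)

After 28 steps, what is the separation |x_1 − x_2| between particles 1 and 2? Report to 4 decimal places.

2.6504

step 0: x0=(-0.9200, -0.6800) x1=(0.9500, -1.1600) x2=(0.9000, 1.9100) x3=(-1.8300, 0.6300)
step 1: x0=(-0.9200, -0.6711) x1=(0.9499, -1.1489) x2=(0.9051, 1.9094) x3=(-1.8311, 0.6330)
step 2: x0=(-0.9200, -0.6620) x1=(0.9496, -1.1376) x2=(0.9100, 1.9088) x3=(-1.8319, 0.6357)
step 3: x0=(-0.9199, -0.6527) x1=(0.9490, -1.1262) x2=(0.9149, 1.9080) x3=(-1.8325, 0.6382)
step 4: x0=(-0.9199, -0.6432) x1=(0.9483, -1.1147) x2=(0.9197, 1.9071) x3=(-1.8328, 0.6406)
step 5: x0=(-0.9198, -0.6336) x1=(0.9473, -1.1030) x2=(0.9245, 1.9061) x3=(-1.8328, 0.6427)
step 6: x0=(-0.9198, -0.6238) x1=(0.9461, -1.0911) x2=(0.9291, 1.9050) x3=(-1.8326, 0.6446)
step 7: x0=(-0.9197, -0.6138) x1=(0.9447, -1.0792) x2=(0.9337, 1.9039) x3=(-1.8322, 0.6463)
step 8: x0=(-0.9196, -0.6036) x1=(0.9431, -1.0670) x2=(0.9382, 1.9026) x3=(-1.8315, 0.6478)
step 9: x0=(-0.9195, -0.5933) x1=(0.9413, -1.0548) x2=(0.9426, 1.9011) x3=(-1.8305, 0.6490)
step 10: x0=(-0.9194, -0.5828) x1=(0.9392, -1.0424) x2=(0.9469, 1.8996) x3=(-1.8293, 0.6501)
step 11: x0=(-0.9192, -0.5720) x1=(0.9369, -1.0298) x2=(0.9511, 1.8980) x3=(-1.8278, 0.6509)
step 12: x0=(-0.9191, -0.5611) x1=(0.9344, -1.0171) x2=(0.9553, 1.8963) x3=(-1.8260, 0.6515)
step 13: x0=(-0.9190, -0.5501) x1=(0.9317, -1.0042) x2=(0.9593, 1.8944) x3=(-1.8240, 0.6518)
step 14: x0=(-0.9188, -0.5388) x1=(0.9288, -0.9912) x2=(0.9633, 1.8925) x3=(-1.8217, 0.6520)
step 15: x0=(-0.9187, -0.5273) x1=(0.9256, -0.9781) x2=(0.9672, 1.8904) x3=(-1.8191, 0.6519)
step 16: x0=(-0.9186, -0.5157) x1=(0.9222, -0.9648) x2=(0.9710, 1.8883) x3=(-1.8162, 0.6516)
step 17: x0=(-0.9184, -0.5038) x1=(0.9186, -0.9513) x2=(0.9747, 1.8860) x3=(-1.8130, 0.6510)
step 18: x0=(-0.9183, -0.4917) x1=(0.9148, -0.9377) x2=(0.9783, 1.8836) x3=(-1.8096, 0.6502)
step 19: x0=(-0.9181, -0.4795) x1=(0.9107, -0.9239) x2=(0.9818, 1.8811) x3=(-1.8058, 0.6491)
step 20: x0=(-0.9180, -0.4670) x1=(0.9065, -0.9100) x2=(0.9853, 1.8785) x3=(-1.8017, 0.6478)
step 21: x0=(-0.9179, -0.4544) x1=(0.9019, -0.8959) x2=(0.9886, 1.8758) x3=(-1.7974, 0.6462)
step 22: x0=(-0.9178, -0.4415) x1=(0.8972, -0.8817) x2=(0.9919, 1.8730) x3=(-1.7927, 0.6444)
step 23: x0=(-0.9177, -0.4285) x1=(0.8922, -0.8673) x2=(0.9950, 1.8700) x3=(-1.7877, 0.6423)
step 24: x0=(-0.9176, -0.4152) x1=(0.8870, -0.8527) x2=(0.9981, 1.8670) x3=(-1.7824, 0.6400)
step 25: x0=(-0.9175, -0.4017) x1=(0.8816, -0.8380) x2=(1.0011, 1.8638) x3=(-1.7767, 0.6374)
step 26: x0=(-0.9175, -0.3880) x1=(0.8759, -0.8231) x2=(1.0040, 1.8605) x3=(-1.7707, 0.6345)
step 27: x0=(-0.9174, -0.3740) x1=(0.8700, -0.8080) x2=(1.0068, 1.8571) x3=(-1.7644, 0.6313)
step 28: x0=(-0.9174, -0.3599) x1=(0.8639, -0.7928) x2=(1.0095, 1.8536) x3=(-1.7577, 0.6278)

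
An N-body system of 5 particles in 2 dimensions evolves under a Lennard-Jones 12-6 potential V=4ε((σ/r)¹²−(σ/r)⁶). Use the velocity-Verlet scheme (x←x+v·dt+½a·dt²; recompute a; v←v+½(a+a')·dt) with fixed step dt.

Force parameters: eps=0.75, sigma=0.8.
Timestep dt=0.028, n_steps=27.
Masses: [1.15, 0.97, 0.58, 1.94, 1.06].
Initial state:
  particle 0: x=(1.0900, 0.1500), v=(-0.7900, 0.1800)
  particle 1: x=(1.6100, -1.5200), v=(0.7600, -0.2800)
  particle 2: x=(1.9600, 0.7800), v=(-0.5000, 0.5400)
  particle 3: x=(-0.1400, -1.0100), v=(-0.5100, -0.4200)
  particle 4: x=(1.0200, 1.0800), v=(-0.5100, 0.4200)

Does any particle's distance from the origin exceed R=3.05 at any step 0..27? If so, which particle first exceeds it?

no

step 0: x0=(1.0900, 0.1500) x1=(1.6100, -1.5200) x2=(1.9600, 0.7800) x3=(-0.1400, -1.0100) x4=(1.0200, 1.0800)
step 1: x0=(1.0683, 0.1559) x1=(1.6312, -1.5278) x2=(1.9435, 0.7948) x3=(-0.1542, -1.0217) x4=(1.0066, 1.0909)
step 2: x0=(1.0476, 0.1635) x1=(1.6524, -1.5355) x2=(1.9222, 0.8091) x3=(-0.1684, -1.0335) x4=(0.9948, 1.1001)
step 3: x0=(1.0277, 0.1730) x1=(1.6735, -1.5431) x2=(1.8961, 0.8228) x3=(-0.1826, -1.0451) x4=(0.9846, 1.1075)
step 4: x0=(1.0087, 0.1842) x1=(1.6946, -1.5506) x2=(1.8654, 0.8358) x3=(-0.1966, -1.0568) x4=(0.9758, 1.1133)
step 5: x0=(0.9907, 0.1971) x1=(1.7156, -1.5581) x2=(1.8307, 0.8479) x3=(-0.2107, -1.0684) x4=(0.9682, 1.1176)
step 6: x0=(0.9736, 0.2115) x1=(1.7365, -1.5656) x2=(1.7935, 0.8584) x3=(-0.2247, -1.0800) x4=(0.9609, 1.1210)
step 7: x0=(0.9577, 0.2272) x1=(1.7575, -1.5729) x2=(1.7570, 0.8664) x3=(-0.2386, -1.0916) x4=(0.9520, 1.1244)
step 8: x0=(0.9428, 0.2438) x1=(1.7783, -1.5802) x2=(1.7267, 0.8697) x3=(-0.2525, -1.1032) x4=(0.9384, 1.1293)
step 9: x0=(0.9292, 0.2605) x1=(1.7992, -1.5875) x2=(1.7076, 0.8666) x3=(-0.2664, -1.1147) x4=(0.9174, 1.1373)
step 10: x0=(0.9167, 0.2769) x1=(1.8200, -1.5948) x2=(1.6977, 0.8578) x3=(-0.2803, -1.1262) x4=(0.8901, 1.1489)
step 11: x0=(0.9055, 0.2926) x1=(1.8408, -1.6020) x2=(1.6907, 0.8451) x3=(-0.2941, -1.1377) x4=(0.8597, 1.1632)
step 12: x0=(0.8955, 0.3074) x1=(1.8615, -1.6092) x2=(1.6823, 0.8306) x3=(-0.3079, -1.1491) x4=(0.8288, 1.1794)
step 13: x0=(0.8867, 0.3214) x1=(1.8823, -1.6163) x2=(1.6702, 0.8153) x3=(-0.3216, -1.1606) x4=(0.7987, 1.1969)
step 14: x0=(0.8787, 0.3349) x1=(1.9030, -1.6235) x2=(1.6542, 0.8001) x3=(-0.3354, -1.1720) x4=(0.7697, 1.2148)
step 15: x0=(0.8710, 0.3479) x1=(1.9237, -1.6306) x2=(1.6349, 0.7858) x3=(-0.3491, -1.1834) x4=(0.7422, 1.2327)
step 16: x0=(0.8624, 0.3602) x1=(1.9443, -1.6376) x2=(1.6147, 0.7739) x3=(-0.3628, -1.1948) x4=(0.7161, 1.2500)
step 17: x0=(0.8513, 0.3713) x1=(1.9650, -1.6447) x2=(1.5968, 0.7661) x3=(-0.3765, -1.2062) x4=(0.6915, 1.2664)
step 18: x0=(0.8359, 0.3805) x1=(1.9856, -1.6517) x2=(1.5849, 0.7641) x3=(-0.3902, -1.2175) x4=(0.6683, 1.2816)
step 19: x0=(0.8157, 0.3880) x1=(2.0063, -1.6588) x2=(1.5796, 0.7681) x3=(-0.4039, -1.2289) x4=(0.6466, 1.2952)
step 20: x0=(0.7923, 0.3947) x1=(2.0269, -1.6658) x2=(1.5783, 0.7764) x3=(-0.4176, -1.2402) x4=(0.6263, 1.3073)
step 21: x0=(0.7673, 0.4018) x1=(2.0475, -1.6728) x2=(1.5775, 0.7872) x3=(-0.4312, -1.2516) x4=(0.6073, 1.3177)
step 22: x0=(0.7422, 0.4098) x1=(2.0681, -1.6797) x2=(1.5749, 0.7991) x3=(-0.4448, -1.2629) x4=(0.5896, 1.3264)
step 23: x0=(0.7175, 0.4191) x1=(2.0887, -1.6867) x2=(1.5689, 0.8113) x3=(-0.4584, -1.2742) x4=(0.5731, 1.3335)
step 24: x0=(0.6937, 0.4297) x1=(2.1092, -1.6937) x2=(1.5591, 0.8236) x3=(-0.4721, -1.2855) x4=(0.5578, 1.3391)
step 25: x0=(0.6711, 0.4417) x1=(2.1298, -1.7006) x2=(1.5450, 0.8356) x3=(-0.4857, -1.2968) x4=(0.5436, 1.3433)
step 26: x0=(0.6496, 0.4547) x1=(2.1503, -1.7075) x2=(1.5265, 0.8475) x3=(-0.4992, -1.3080) x4=(0.5304, 1.3465)
step 27: x0=(0.6294, 0.4683) x1=(2.1709, -1.7145) x2=(1.5035, 0.8592) x3=(-0.5128, -1.3193) x4=(0.5184, 1.3491)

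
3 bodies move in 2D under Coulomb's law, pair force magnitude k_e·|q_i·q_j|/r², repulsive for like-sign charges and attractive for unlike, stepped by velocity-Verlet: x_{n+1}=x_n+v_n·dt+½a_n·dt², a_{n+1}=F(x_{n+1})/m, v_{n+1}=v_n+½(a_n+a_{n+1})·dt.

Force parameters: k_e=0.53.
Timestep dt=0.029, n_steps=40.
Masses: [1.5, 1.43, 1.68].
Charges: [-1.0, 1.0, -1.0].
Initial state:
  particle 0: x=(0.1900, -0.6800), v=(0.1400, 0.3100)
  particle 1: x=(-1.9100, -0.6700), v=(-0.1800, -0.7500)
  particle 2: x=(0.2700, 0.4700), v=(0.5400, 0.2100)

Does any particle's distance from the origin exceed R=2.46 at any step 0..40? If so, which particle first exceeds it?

step 0: x0=(0.1900, -0.6800) x1=(-1.9100, -0.6700) x2=(0.2700, 0.4700)
step 1: x0=(0.1940, -0.6711) x1=(-1.9152, -0.6917) x2=(0.2856, 0.4762)
step 2: x0=(0.1980, -0.6625) x1=(-1.9202, -0.7135) x2=(0.3013, 0.4825)
step 3: x0=(0.2018, -0.6540) x1=(-1.9251, -0.7351) x2=(0.3169, 0.4891)
step 4: x0=(0.2056, -0.6458) x1=(-1.9300, -0.7568) x2=(0.3325, 0.4958)
step 5: x0=(0.2092, -0.6379) x1=(-1.9347, -0.7784) x2=(0.3481, 0.5027)
step 6: x0=(0.2128, -0.6301) x1=(-1.9393, -0.8001) x2=(0.3636, 0.5098)
step 7: x0=(0.2163, -0.6226) x1=(-1.9438, -0.8216) x2=(0.3792, 0.5170)
step 8: x0=(0.2197, -0.6153) x1=(-1.9482, -0.8432) x2=(0.3947, 0.5245)
step 9: x0=(0.2230, -0.6082) x1=(-1.9525, -0.8647) x2=(0.4103, 0.5321)
step 10: x0=(0.2262, -0.6014) x1=(-1.9567, -0.8862) x2=(0.4259, 0.5399)
step 11: x0=(0.2293, -0.5948) x1=(-1.9608, -0.9077) x2=(0.4414, 0.5479)
step 12: x0=(0.2323, -0.5884) x1=(-1.9648, -0.9291) x2=(0.4570, 0.5560)
step 13: x0=(0.2352, -0.5822) x1=(-1.9687, -0.9505) x2=(0.4726, 0.5643)
step 14: x0=(0.2380, -0.5763) x1=(-1.9725, -0.9719) x2=(0.4882, 0.5728)
step 15: x0=(0.2406, -0.5706) x1=(-1.9762, -0.9933) x2=(0.5038, 0.5815)
step 16: x0=(0.2432, -0.5651) x1=(-1.9799, -1.0146) x2=(0.5194, 0.5904)
step 17: x0=(0.2457, -0.5598) x1=(-1.9834, -1.0359) x2=(0.5350, 0.5994)
step 18: x0=(0.2481, -0.5547) x1=(-1.9869, -1.0571) x2=(0.5507, 0.6085)
step 19: x0=(0.2504, -0.5499) x1=(-1.9902, -1.0784) x2=(0.5664, 0.6179)
step 20: x0=(0.2525, -0.5452) x1=(-1.9935, -1.0996) x2=(0.5821, 0.6273)
step 21: x0=(0.2546, -0.5408) x1=(-1.9967, -1.1207) x2=(0.5978, 0.6370)
step 22: x0=(0.2565, -0.5365) x1=(-1.9998, -1.1418) x2=(0.6136, 0.6468)
step 23: x0=(0.2583, -0.5325) x1=(-2.0029, -1.1629) x2=(0.6294, 0.6567)
step 24: x0=(0.2601, -0.5286) x1=(-2.0058, -1.1840) x2=(0.6452, 0.6668)
step 25: x0=(0.2617, -0.5250) x1=(-2.0087, -1.2050) x2=(0.6611, 0.6771)
step 26: x0=(0.2632, -0.5215) x1=(-2.0115, -1.2260) x2=(0.6769, 0.6875)
step 27: x0=(0.2646, -0.5182) x1=(-2.0142, -1.2470) x2=(0.6929, 0.6980)
step 28: x0=(0.2659, -0.5152) x1=(-2.0169, -1.2679) x2=(0.7088, 0.7087)
step 29: x0=(0.2670, -0.5122) x1=(-2.0195, -1.2888) x2=(0.7248, 0.7195)
step 30: x0=(0.2681, -0.5095) x1=(-2.0220, -1.3097) x2=(0.7408, 0.7304)
step 31: x0=(0.2691, -0.5070) x1=(-2.0244, -1.3305) x2=(0.7569, 0.7414)
step 32: x0=(0.2699, -0.5046) x1=(-2.0268, -1.3513) x2=(0.7729, 0.7526)
step 33: x0=(0.2707, -0.5024) x1=(-2.0291, -1.3721) x2=(0.7891, 0.7639)
step 34: x0=(0.2713, -0.5003) x1=(-2.0313, -1.3928) x2=(0.8052, 0.7753)
step 35: x0=(0.2719, -0.4984) x1=(-2.0334, -1.4135) x2=(0.8214, 0.7869)
step 36: x0=(0.2723, -0.4967) x1=(-2.0355, -1.4342) x2=(0.8377, 0.7985)
step 37: x0=(0.2726, -0.4951) x1=(-2.0376, -1.4548) x2=(0.8539, 0.8103)
step 38: x0=(0.2729, -0.4937) x1=(-2.0395, -1.4754) x2=(0.8703, 0.8222)
step 39: x0=(0.2730, -0.4924) x1=(-2.0414, -1.4960) x2=(0.8866, 0.8341)
step 40: x0=(0.2730, -0.4913) x1=(-2.0433, -1.5165) x2=(0.9030, 0.8462)

yes, particle 1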